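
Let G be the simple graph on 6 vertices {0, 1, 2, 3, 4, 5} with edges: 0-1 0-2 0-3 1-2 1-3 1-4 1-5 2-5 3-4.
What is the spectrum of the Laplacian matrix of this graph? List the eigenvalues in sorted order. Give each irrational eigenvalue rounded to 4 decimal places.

[0, 1.3820, 2.3820, 3.6180, 4.6180, 6]

Each diagonal entry of L is the vertex degree and each off-diagonal entry is -1 where an edge is present, 0 otherwise; in the order [0, 1, 2, 3, 4, 5] the diagonal is [3, 5, 3, 3, 2, 2]. L is symmetric positive semidefinite, so every eigenvalue is real and nonnegative. The single zero eigenvalue shows the graph is connected. The largest eigenvalue, 6, is at most the vertex count 6.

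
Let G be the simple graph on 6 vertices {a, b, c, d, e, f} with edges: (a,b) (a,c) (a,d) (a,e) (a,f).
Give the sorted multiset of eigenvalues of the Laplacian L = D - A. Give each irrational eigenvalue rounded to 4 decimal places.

[0, 1, 1, 1, 1, 6]

Each diagonal entry of L is the vertex degree and each off-diagonal entry is -1 where an edge is present, 0 otherwise; in the order [a, b, c, d, e, f] the diagonal is [5, 1, 1, 1, 1, 1]. Since every row of L sums to 0, the all-ones vector is in the kernel and 0 is an eigenvalue. The single zero eigenvalue shows the graph is connected.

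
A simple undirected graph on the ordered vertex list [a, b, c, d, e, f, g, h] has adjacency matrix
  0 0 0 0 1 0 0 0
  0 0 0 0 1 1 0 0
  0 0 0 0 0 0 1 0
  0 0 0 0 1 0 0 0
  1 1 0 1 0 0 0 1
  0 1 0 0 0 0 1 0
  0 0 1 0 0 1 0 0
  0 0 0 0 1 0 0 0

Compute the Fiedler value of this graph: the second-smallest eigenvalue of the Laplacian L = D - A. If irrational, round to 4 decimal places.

0.2023

Each diagonal entry of L is the vertex degree and each off-diagonal entry is -1 where an edge is present, 0 otherwise; in the order [a, b, c, d, e, f, g, h] the diagonal is [1, 2, 1, 1, 4, 2, 2, 1]. The sorted Laplacian eigenvalues are [0, 0.2023, 1, 1, 1, 2.2472, 3.4527, 5.0979]; the algebraic connectivity is the second entry, 0.2023. The largest eigenvalue, 5.0979, is at most the vertex count 8.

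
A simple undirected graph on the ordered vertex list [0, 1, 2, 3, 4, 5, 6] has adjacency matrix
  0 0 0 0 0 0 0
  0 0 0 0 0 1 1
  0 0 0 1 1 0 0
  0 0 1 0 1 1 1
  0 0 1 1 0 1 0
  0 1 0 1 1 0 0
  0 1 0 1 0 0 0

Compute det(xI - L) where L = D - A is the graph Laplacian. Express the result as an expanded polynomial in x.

Reading degrees in the order [0, 1, 2, 3, 4, 5, 6] gives [0, 2, 2, 4, 3, 3, 2]; set D = diag(0, 2, 2, 4, 3, 3, 2) and form L = D - A. L has integer entries, so p(x) = det(xI - L) has integer coefficients. Expanding the determinant yields x^7 - 16x^6 + 97x^5 - 276x^4 + 364x^3 - 174x^2. The coefficient of x^6 equals -trace(L) = -16, matching the sum of degrees. The eigenvalues sum to 16, which equals trace(L) = 2|E|. There are 2 zeros in the spectrum, matching the 2 components.

x^7 - 16x^6 + 97x^5 - 276x^4 + 364x^3 - 174x^2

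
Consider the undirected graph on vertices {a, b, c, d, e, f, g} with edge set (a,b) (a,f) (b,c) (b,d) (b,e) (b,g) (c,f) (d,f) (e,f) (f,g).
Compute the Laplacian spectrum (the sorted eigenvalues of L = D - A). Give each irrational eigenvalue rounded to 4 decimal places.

[0, 2, 2, 2, 2, 5, 7]

Each diagonal entry of L is the vertex degree and each off-diagonal entry is -1 where an edge is present, 0 otherwise; in the order [a, b, c, d, e, f, g] the diagonal is [2, 5, 2, 2, 2, 5, 2]. Diagonalising L (or applying a numerical eigensolver to the 7x7 matrix) gives the spectrum above. The single zero eigenvalue shows the graph is connected. There is one zero in the spectrum, matching the 1 component. The largest eigenvalue, 7, is at most the vertex count 7.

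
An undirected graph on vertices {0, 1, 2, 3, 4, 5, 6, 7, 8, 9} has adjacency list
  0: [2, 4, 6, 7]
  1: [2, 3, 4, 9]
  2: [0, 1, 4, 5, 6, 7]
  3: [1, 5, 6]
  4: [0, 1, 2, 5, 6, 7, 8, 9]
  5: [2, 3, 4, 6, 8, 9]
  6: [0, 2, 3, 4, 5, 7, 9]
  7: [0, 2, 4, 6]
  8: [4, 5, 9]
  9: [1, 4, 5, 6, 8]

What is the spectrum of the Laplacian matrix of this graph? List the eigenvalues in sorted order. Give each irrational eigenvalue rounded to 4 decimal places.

[0, 2.2450, 2.5238, 3.9396, 5, 5.1948, 5.9555, 7.7757, 8.2507, 9.1148]

Each diagonal entry of L is the vertex degree and each off-diagonal entry is -1 where an edge is present, 0 otherwise; in the order [0, 1, 2, 3, 4, 5, 6, 7, 8, 9] the diagonal is [4, 4, 6, 3, 8, 6, 7, 4, 3, 5]. Since every row of L sums to 0, the all-ones vector is in the kernel and 0 is an eigenvalue. The single zero eigenvalue shows the graph is connected.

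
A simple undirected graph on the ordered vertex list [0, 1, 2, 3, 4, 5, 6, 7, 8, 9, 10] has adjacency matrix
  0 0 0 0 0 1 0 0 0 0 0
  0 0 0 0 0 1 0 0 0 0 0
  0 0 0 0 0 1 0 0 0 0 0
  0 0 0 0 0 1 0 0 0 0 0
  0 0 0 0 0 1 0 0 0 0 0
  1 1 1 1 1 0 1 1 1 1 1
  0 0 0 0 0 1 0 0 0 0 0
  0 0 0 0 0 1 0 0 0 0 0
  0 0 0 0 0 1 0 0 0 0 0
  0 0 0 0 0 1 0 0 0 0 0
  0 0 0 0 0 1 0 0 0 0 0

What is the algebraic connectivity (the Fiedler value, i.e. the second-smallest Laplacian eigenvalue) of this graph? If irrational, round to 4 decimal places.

1

Reading degrees in the order [0, 1, 2, 3, 4, 5, 6, 7, 8, 9, 10] gives [1, 1, 1, 1, 1, 10, 1, 1, 1, 1, 1]; set D = diag(1, 1, 1, 1, 1, 10, 1, 1, 1, 1, 1) and form L = D - A. The smallest Laplacian eigenvalue is always 0. The next one, lambda_2 = 1, measures how hard the graph is to disconnect: larger values mean better connectivity. The largest eigenvalue, 11, is at most the vertex count 11.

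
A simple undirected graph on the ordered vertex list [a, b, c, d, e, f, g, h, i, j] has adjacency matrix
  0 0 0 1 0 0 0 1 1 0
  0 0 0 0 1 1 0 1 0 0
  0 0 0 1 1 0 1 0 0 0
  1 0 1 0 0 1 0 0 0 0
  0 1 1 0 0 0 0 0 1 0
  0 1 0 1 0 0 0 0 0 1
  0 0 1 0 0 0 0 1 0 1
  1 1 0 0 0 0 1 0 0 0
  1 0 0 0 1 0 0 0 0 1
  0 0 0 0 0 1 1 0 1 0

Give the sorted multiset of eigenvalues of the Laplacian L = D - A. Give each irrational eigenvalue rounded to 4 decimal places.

With the vertex order [a, b, c, d, e, f, g, h, i, j], the degrees are [3, 3, 3, 3, 3, 3, 3, 3, 3, 3], giving D = diag(3, 3, 3, 3, 3, 3, 3, 3, 3, 3) and L = D - A. Diagonalising L (or applying a numerical eigensolver to the 10x10 matrix) gives the spectrum above. The single zero eigenvalue shows the graph is connected. By the matrix-tree theorem the graph has (1/10) * product of the nonzero eigenvalues = 2000 spanning trees.

[0, 2, 2, 2, 2, 2, 5, 5, 5, 5]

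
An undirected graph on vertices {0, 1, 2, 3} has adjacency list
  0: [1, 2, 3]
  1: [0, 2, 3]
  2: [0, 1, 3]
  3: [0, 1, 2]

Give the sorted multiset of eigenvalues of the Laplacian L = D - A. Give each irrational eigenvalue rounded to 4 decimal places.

[0, 4, 4, 4]

With the vertex order [0, 1, 2, 3], the degrees are [3, 3, 3, 3], giving D = diag(3, 3, 3, 3) and L = D - A. Diagonalising L (or applying a numerical eigensolver to the 4x4 matrix) gives the spectrum above.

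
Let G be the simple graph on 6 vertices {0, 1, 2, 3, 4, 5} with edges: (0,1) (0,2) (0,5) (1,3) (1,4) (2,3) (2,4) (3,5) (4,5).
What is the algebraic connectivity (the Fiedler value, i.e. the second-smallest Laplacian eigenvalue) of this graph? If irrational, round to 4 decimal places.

Reading degrees in the order [0, 1, 2, 3, 4, 5] gives [3, 3, 3, 3, 3, 3]; set D = diag(3, 3, 3, 3, 3, 3) and form L = D - A. The smallest Laplacian eigenvalue is always 0. The next one, lambda_2 = 3, measures how hard the graph is to disconnect: larger values mean better connectivity. The largest eigenvalue, 6, is at most the vertex count 6.

3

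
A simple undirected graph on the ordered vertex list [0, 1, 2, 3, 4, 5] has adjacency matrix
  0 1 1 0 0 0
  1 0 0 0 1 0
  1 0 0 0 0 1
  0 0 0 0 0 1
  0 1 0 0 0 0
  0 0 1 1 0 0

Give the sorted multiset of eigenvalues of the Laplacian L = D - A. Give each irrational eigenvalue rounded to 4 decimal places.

[0, 0.2679, 1, 2, 3, 3.7321]

Each diagonal entry of L is the vertex degree and each off-diagonal entry is -1 where an edge is present, 0 otherwise; in the order [0, 1, 2, 3, 4, 5] the diagonal is [2, 2, 2, 1, 1, 2]. Since every row of L sums to 0, the all-ones vector is in the kernel and 0 is an eigenvalue. The single zero eigenvalue shows the graph is connected. By the matrix-tree theorem the graph has (1/6) * product of the nonzero eigenvalues = 1 spanning tree. The eigenvalues sum to 10, which equals trace(L) = 2|E|.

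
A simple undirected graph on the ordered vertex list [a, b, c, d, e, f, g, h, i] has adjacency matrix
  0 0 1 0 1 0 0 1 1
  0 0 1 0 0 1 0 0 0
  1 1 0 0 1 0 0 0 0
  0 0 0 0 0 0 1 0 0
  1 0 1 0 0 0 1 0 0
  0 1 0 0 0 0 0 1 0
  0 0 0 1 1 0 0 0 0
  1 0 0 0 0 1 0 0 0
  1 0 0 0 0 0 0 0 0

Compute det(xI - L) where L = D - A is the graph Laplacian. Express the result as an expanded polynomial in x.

Each diagonal entry of L is the vertex degree and each off-diagonal entry is -1 where an edge is present, 0 otherwise; in the order [a, b, c, d, e, f, g, h, i] the diagonal is [4, 2, 3, 1, 3, 2, 2, 2, 1]. L has integer entries, so p(x) = det(xI - L) has integer coefficients. Expanding the determinant yields x^9 - 20x^8 + 164x^7 - 714x^6 + 1787x^5 - 2600x^4 + 2111x^3 - 852x^2 + 126x. The constant term is 0 because L is singular (the all-ones vector lies in its kernel). There is one zero in the spectrum, matching the 1 component. The largest eigenvalue, 5.2442, is at most the vertex count 9.

x^9 - 20x^8 + 164x^7 - 714x^6 + 1787x^5 - 2600x^4 + 2111x^3 - 852x^2 + 126x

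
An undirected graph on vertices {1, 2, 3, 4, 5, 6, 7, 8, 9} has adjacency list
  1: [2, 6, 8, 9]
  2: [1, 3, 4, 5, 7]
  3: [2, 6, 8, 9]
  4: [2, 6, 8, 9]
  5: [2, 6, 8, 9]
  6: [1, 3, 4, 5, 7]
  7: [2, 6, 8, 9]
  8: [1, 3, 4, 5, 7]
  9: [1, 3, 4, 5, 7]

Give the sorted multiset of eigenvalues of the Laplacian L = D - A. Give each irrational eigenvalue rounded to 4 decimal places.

Each diagonal entry of L is the vertex degree and each off-diagonal entry is -1 where an edge is present, 0 otherwise; in the order [1, 2, 3, 4, 5, 6, 7, 8, 9] the diagonal is [4, 5, 4, 4, 4, 5, 4, 5, 5]. L is symmetric positive semidefinite, so every eigenvalue is real and nonnegative. There is one zero in the spectrum, matching the 1 component. The largest eigenvalue, 9, is at most the vertex count 9.

[0, 4, 4, 4, 4, 5, 5, 5, 9]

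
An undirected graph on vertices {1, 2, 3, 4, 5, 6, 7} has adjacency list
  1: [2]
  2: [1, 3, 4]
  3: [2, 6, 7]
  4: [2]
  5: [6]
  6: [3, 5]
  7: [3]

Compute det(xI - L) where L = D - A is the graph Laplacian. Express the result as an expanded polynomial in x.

With the vertex order [1, 2, 3, 4, 5, 6, 7], the degrees are [1, 3, 3, 1, 1, 2, 1], giving D = diag(1, 3, 3, 1, 1, 2, 1) and L = D - A. Computing det(xI - L) by cofactor expansion (or equivalently via sum-over-permutations) gives x^7 - 12x^6 + 53x^5 - 108x^4 + 105x^3 - 46x^2 + 7x. The coefficient of x^6 equals -trace(L) = -12, matching the sum of degrees. There is one zero in the spectrum, matching the 1 component. The largest eigenvalue, 4.6287, is at most the vertex count 7.

x^7 - 12x^6 + 53x^5 - 108x^4 + 105x^3 - 46x^2 + 7x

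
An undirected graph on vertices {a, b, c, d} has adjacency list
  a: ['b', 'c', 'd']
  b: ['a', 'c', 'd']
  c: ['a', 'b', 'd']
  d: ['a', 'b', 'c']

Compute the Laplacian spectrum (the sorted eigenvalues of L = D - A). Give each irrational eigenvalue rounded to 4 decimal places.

Reading degrees in the order [a, b, c, d] gives [3, 3, 3, 3]; set D = diag(3, 3, 3, 3) and form L = D - A. Since every row of L sums to 0, the all-ones vector is in the kernel and 0 is an eigenvalue. The single zero eigenvalue shows the graph is connected. By the matrix-tree theorem the graph has (1/4) * product of the nonzero eigenvalues = 16 spanning trees.

[0, 4, 4, 4]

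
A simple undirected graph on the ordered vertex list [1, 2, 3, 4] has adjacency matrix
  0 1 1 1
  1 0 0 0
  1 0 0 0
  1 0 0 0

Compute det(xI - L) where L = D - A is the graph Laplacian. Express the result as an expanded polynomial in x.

With the vertex order [1, 2, 3, 4], the degrees are [3, 1, 1, 1], giving D = diag(3, 1, 1, 1) and L = D - A. The eigenvalues of L are [0, 1, 1, 4]; the characteristic polynomial is the product of (x - lambda_i), which multiplies out to x^4 - 6x^3 + 9x^2 - 4x. The coefficient of x^3 equals -trace(L) = -6, matching the sum of degrees. There is one zero in the spectrum, matching the 1 component. The eigenvalues sum to 6, which equals trace(L) = 2|E|.

x^4 - 6x^3 + 9x^2 - 4x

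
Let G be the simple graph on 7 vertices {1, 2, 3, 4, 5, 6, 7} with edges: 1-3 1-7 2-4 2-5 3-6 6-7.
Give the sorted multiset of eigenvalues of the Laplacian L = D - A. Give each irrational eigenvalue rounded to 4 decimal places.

Reading degrees in the order [1, 2, 3, 4, 5, 6, 7] gives [2, 2, 2, 1, 1, 2, 2]; set D = diag(2, 2, 2, 1, 1, 2, 2) and form L = D - A. Since every row of L sums to 0, the all-ones vector is in the kernel and 0 is an eigenvalue. The 2 zero eigenvalues correspond to the 2 connected components.

[0, 0, 1, 2, 2, 3, 4]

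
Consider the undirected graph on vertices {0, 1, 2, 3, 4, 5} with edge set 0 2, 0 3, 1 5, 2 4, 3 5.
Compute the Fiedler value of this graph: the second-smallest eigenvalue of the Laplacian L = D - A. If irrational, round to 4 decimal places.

0.2679

Reading degrees in the order [0, 1, 2, 3, 4, 5] gives [2, 1, 2, 2, 1, 2]; set D = diag(2, 1, 2, 2, 1, 2) and form L = D - A. The sorted Laplacian eigenvalues are [0, 0.2679, 1, 2, 3, 3.7321]; the algebraic connectivity is the second entry, 0.2679. By the matrix-tree theorem the graph has (1/6) * product of the nonzero eigenvalues = 1 spanning tree. There is one zero in the spectrum, matching the 1 component.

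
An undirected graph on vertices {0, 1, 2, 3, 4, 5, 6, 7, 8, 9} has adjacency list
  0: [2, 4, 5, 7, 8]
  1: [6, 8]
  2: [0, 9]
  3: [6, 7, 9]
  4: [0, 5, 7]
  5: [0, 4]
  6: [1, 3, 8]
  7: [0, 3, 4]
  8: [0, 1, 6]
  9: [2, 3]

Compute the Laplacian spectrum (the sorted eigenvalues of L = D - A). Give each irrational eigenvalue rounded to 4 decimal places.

[0, 0.6679, 0.9113, 1.8492, 2.5634, 3.2239, 3.5402, 4.0853, 4.9246, 6.2341]

Each diagonal entry of L is the vertex degree and each off-diagonal entry is -1 where an edge is present, 0 otherwise; in the order [0, 1, 2, 3, 4, 5, 6, 7, 8, 9] the diagonal is [5, 2, 2, 3, 3, 2, 3, 3, 3, 2]. Diagonalising L (or applying a numerical eigensolver to the 10x10 matrix) gives the spectrum above. The single zero eigenvalue shows the graph is connected. The largest eigenvalue, 6.2341, is at most the vertex count 10.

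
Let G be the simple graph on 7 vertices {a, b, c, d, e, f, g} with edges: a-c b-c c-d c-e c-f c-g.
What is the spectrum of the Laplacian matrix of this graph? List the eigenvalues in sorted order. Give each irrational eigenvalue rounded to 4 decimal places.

Reading degrees in the order [a, b, c, d, e, f, g] gives [1, 1, 6, 1, 1, 1, 1]; set D = diag(1, 1, 6, 1, 1, 1, 1) and form L = D - A. L is symmetric positive semidefinite, so every eigenvalue is real and nonnegative. The largest eigenvalue, 7, is at most the vertex count 7. There is one zero in the spectrum, matching the 1 component.

[0, 1, 1, 1, 1, 1, 7]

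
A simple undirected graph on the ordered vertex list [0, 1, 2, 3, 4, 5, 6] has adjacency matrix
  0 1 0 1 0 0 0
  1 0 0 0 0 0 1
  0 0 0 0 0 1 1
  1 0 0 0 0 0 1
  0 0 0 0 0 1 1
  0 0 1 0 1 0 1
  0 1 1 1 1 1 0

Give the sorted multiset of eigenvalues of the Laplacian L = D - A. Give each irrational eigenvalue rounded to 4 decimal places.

[0, 0.7269, 2, 2, 3.1404, 4, 6.1326]

With the vertex order [0, 1, 2, 3, 4, 5, 6], the degrees are [2, 2, 2, 2, 2, 3, 5], giving D = diag(2, 2, 2, 2, 2, 3, 5) and L = D - A. The multiplicity of 0 as a Laplacian eigenvalue equals the number of connected components. There is one zero in the spectrum, matching the 1 component. By the matrix-tree theorem the graph has (1/7) * product of the nonzero eigenvalues = 32 spanning trees.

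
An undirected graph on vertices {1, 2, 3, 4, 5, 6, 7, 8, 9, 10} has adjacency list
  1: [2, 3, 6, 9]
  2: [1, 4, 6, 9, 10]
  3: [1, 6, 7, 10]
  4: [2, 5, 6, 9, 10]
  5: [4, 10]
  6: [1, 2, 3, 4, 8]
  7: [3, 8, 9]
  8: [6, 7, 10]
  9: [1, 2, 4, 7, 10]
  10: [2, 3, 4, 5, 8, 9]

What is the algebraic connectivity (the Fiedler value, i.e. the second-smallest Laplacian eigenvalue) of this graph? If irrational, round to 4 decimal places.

1.5781

With the vertex order [1, 2, 3, 4, 5, 6, 7, 8, 9, 10], the degrees are [4, 5, 4, 5, 2, 5, 3, 3, 5, 6], giving D = diag(4, 5, 4, 5, 2, 5, 3, 3, 5, 6) and L = D - A. Computing the eigenvalues of L and sorting gives [0, 1.5781, 2.3659, 3.2676, 3.6960, 4.7601, 5.3040, 6.1878, 6.9877, 7.8528]. The Fiedler value lambda_2 = 1.5781 is strictly positive, so the graph is connected. By the matrix-tree theorem the graph has (1/10) * product of the nonzero eigenvalues = 38655 spanning trees.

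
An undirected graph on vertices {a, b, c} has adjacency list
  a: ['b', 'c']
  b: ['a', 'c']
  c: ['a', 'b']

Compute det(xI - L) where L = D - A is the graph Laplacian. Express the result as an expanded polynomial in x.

Each diagonal entry of L is the vertex degree and each off-diagonal entry is -1 where an edge is present, 0 otherwise; in the order [a, b, c] the diagonal is [2, 2, 2]. Computing det(xI - L) by cofactor expansion (or equivalently via sum-over-permutations) gives x^3 - 6x^2 + 9x. Since p(0) = det(-L) = 0, x divides p(x). By the matrix-tree theorem the graph has (1/3) * product of the nonzero eigenvalues = 3 spanning trees. There is one zero in the spectrum, matching the 1 component.

x^3 - 6x^2 + 9x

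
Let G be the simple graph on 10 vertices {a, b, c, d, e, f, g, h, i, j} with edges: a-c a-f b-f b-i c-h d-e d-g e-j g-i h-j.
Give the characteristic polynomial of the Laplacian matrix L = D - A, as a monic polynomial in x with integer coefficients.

x^10 - 20x^9 + 170x^8 - 800x^7 + 2275x^6 - 4004x^5 + 4290x^4 - 2640x^3 + 825x^2 - 100x

With the vertex order [a, b, c, d, e, f, g, h, i, j], the degrees are [2, 2, 2, 2, 2, 2, 2, 2, 2, 2], giving D = diag(2, 2, 2, 2, 2, 2, 2, 2, 2, 2) and L = D - A. Computing det(xI - L) by cofactor expansion (or equivalently via sum-over-permutations) gives x^10 - 20x^9 + 170x^8 - 800x^7 + 2275x^6 - 4004x^5 + 4290x^4 - 2640x^3 + 825x^2 - 100x. The coefficient of x^9 equals -trace(L) = -20, matching the sum of degrees. There is one zero in the spectrum, matching the 1 component.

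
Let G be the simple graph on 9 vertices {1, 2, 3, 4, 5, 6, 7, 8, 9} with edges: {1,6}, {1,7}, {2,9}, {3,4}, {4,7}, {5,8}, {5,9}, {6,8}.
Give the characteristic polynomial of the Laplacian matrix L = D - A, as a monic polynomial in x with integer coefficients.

With the vertex order [1, 2, 3, 4, 5, 6, 7, 8, 9], the degrees are [2, 1, 1, 2, 2, 2, 2, 2, 2], giving D = diag(2, 1, 1, 2, 2, 2, 2, 2, 2) and L = D - A. L has integer entries, so p(x) = det(xI - L) has integer coefficients. Expanding the determinant yields x^9 - 16x^8 + 105x^7 - 364x^6 + 715x^5 - 792x^4 + 462x^3 - 120x^2 + 9x. The coefficient of x^8 equals -trace(L) = -16, matching the sum of degrees. The largest eigenvalue, 3.8794, is at most the vertex count 9. There is one zero in the spectrum, matching the 1 component.

x^9 - 16x^8 + 105x^7 - 364x^6 + 715x^5 - 792x^4 + 462x^3 - 120x^2 + 9x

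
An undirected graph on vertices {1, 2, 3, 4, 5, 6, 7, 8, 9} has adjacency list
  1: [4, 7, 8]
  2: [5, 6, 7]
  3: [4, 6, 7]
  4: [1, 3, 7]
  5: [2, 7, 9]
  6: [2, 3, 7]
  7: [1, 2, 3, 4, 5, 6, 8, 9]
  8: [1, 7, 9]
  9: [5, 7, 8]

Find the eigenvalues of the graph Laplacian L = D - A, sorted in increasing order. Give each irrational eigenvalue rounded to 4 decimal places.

With the vertex order [1, 2, 3, 4, 5, 6, 7, 8, 9], the degrees are [3, 3, 3, 3, 3, 3, 8, 3, 3], giving D = diag(3, 3, 3, 3, 3, 3, 8, 3, 3) and L = D - A. Since every row of L sums to 0, the all-ones vector is in the kernel and 0 is an eigenvalue.

[0, 1.5858, 1.5858, 3, 3, 4.4142, 4.4142, 5, 9]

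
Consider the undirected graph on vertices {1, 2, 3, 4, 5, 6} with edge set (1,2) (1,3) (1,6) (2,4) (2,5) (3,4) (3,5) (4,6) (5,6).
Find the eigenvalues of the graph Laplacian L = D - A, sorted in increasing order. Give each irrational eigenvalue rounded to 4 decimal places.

[0, 3, 3, 3, 3, 6]

With the vertex order [1, 2, 3, 4, 5, 6], the degrees are [3, 3, 3, 3, 3, 3], giving D = diag(3, 3, 3, 3, 3, 3) and L = D - A. L is symmetric positive semidefinite, so every eigenvalue is real and nonnegative. The single zero eigenvalue shows the graph is connected. There is one zero in the spectrum, matching the 1 component.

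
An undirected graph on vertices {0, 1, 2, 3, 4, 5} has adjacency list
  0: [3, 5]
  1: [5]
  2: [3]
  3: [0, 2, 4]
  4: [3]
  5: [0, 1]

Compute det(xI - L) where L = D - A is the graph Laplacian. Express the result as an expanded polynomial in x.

x^6 - 10x^5 + 35x^4 - 52x^3 + 32x^2 - 6x

With the vertex order [0, 1, 2, 3, 4, 5], the degrees are [2, 1, 1, 3, 1, 2], giving D = diag(2, 1, 1, 3, 1, 2) and L = D - A. L has integer entries, so p(x) = det(xI - L) has integer coefficients. Expanding the determinant yields x^6 - 10x^5 + 35x^4 - 52x^3 + 32x^2 - 6x. The coefficient of x^5 equals -trace(L) = -10, matching the sum of degrees. The eigenvalues sum to 10, which equals trace(L) = 2|E|.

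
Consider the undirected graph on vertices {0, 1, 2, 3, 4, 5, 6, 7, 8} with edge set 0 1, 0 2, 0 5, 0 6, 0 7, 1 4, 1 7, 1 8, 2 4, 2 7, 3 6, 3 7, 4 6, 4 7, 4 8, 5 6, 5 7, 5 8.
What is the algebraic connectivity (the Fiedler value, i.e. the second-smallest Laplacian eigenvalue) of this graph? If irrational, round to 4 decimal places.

Reading degrees in the order [0, 1, 2, 3, 4, 5, 6, 7, 8] gives [5, 4, 3, 2, 5, 4, 4, 6, 3]; set D = diag(5, 4, 3, 2, 5, 4, 4, 6, 3) and form L = D - A. The sorted Laplacian eigenvalues are [0, 1.6942, 2.4914, 3.2567, 4.0529, 4.4364, 5.6719, 6.7466, 7.6500]; the algebraic connectivity is the second entry, 1.6942. By the matrix-tree theorem the graph has (1/9) * product of the nonzero eigenvalues = 8039 spanning trees. The largest eigenvalue, 7.6500, is at most the vertex count 9.

1.6942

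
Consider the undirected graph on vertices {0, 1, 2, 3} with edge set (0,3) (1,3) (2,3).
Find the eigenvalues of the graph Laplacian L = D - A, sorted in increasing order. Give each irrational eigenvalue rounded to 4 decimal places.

[0, 1, 1, 4]

Each diagonal entry of L is the vertex degree and each off-diagonal entry is -1 where an edge is present, 0 otherwise; in the order [0, 1, 2, 3] the diagonal is [1, 1, 1, 3]. Since every row of L sums to 0, the all-ones vector is in the kernel and 0 is an eigenvalue. The single zero eigenvalue shows the graph is connected. The largest eigenvalue, 4, is at most the vertex count 4. There is one zero in the spectrum, matching the 1 component.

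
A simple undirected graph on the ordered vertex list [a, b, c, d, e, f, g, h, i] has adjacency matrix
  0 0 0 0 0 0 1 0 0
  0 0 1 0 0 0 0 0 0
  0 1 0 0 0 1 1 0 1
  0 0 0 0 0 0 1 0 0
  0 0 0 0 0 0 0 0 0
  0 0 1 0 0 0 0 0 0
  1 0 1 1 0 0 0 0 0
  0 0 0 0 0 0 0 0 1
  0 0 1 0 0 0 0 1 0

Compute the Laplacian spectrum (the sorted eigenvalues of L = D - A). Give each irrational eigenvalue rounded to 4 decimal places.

[0, 0, 0.3187, 0.5858, 1, 1, 2.3579, 3.4142, 5.3234]

Reading degrees in the order [a, b, c, d, e, f, g, h, i] gives [1, 1, 4, 1, 0, 1, 3, 1, 2]; set D = diag(1, 1, 4, 1, 0, 1, 3, 1, 2) and form L = D - A. Diagonalising L (or applying a numerical eigensolver to the 9x9 matrix) gives the spectrum above. The 2 zero eigenvalues correspond to the 2 connected components.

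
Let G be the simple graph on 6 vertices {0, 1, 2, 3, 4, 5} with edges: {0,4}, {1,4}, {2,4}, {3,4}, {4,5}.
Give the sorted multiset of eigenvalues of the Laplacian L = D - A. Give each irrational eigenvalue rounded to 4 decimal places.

With the vertex order [0, 1, 2, 3, 4, 5], the degrees are [1, 1, 1, 1, 5, 1], giving D = diag(1, 1, 1, 1, 5, 1) and L = D - A. The multiplicity of 0 as a Laplacian eigenvalue equals the number of connected components. The single zero eigenvalue shows the graph is connected.

[0, 1, 1, 1, 1, 6]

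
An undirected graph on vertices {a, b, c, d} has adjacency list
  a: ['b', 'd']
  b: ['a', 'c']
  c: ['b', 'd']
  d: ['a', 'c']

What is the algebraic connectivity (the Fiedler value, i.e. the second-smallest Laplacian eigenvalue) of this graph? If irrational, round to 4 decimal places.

2

Reading degrees in the order [a, b, c, d] gives [2, 2, 2, 2]; set D = diag(2, 2, 2, 2) and form L = D - A. The smallest Laplacian eigenvalue is always 0. The next one, lambda_2 = 2, measures how hard the graph is to disconnect: larger values mean better connectivity. There is one zero in the spectrum, matching the 1 component. By the matrix-tree theorem the graph has (1/4) * product of the nonzero eigenvalues = 4 spanning trees.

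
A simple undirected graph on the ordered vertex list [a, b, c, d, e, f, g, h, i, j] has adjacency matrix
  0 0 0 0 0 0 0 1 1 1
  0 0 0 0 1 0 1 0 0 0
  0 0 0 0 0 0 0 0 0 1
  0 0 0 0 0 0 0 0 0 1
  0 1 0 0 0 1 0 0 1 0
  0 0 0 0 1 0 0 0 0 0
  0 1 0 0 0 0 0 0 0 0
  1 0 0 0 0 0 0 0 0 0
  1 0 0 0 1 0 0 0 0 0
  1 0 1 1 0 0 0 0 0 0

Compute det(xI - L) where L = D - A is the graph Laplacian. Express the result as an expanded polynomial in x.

x^10 - 18x^9 + 133x^8 - 524x^7 + 1200x^6 - 1638x^5 + 1317x^4 - 592x^3 + 131x^2 - 10x

Each diagonal entry of L is the vertex degree and each off-diagonal entry is -1 where an edge is present, 0 otherwise; in the order [a, b, c, d, e, f, g, h, i, j] the diagonal is [3, 2, 1, 1, 3, 1, 1, 1, 2, 3]. Computing det(xI - L) by cofactor expansion (or equivalently via sum-over-permutations) gives x^10 - 18x^9 + 133x^8 - 524x^7 + 1200x^6 - 1638x^5 + 1317x^4 - 592x^3 + 131x^2 - 10x. The coefficient of x^9 equals -trace(L) = -18, matching the sum of degrees. The eigenvalues sum to 18, which equals trace(L) = 2|E|.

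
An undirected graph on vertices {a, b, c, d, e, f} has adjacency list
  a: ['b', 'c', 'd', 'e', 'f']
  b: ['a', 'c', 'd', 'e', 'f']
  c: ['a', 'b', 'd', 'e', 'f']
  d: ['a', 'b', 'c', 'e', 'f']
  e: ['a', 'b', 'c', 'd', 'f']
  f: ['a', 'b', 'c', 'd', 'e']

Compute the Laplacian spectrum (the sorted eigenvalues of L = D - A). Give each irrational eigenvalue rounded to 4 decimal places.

With the vertex order [a, b, c, d, e, f], the degrees are [5, 5, 5, 5, 5, 5], giving D = diag(5, 5, 5, 5, 5, 5) and L = D - A. Since every row of L sums to 0, the all-ones vector is in the kernel and 0 is an eigenvalue. The single zero eigenvalue shows the graph is connected. There is one zero in the spectrum, matching the 1 component. The largest eigenvalue, 6, is at most the vertex count 6.

[0, 6, 6, 6, 6, 6]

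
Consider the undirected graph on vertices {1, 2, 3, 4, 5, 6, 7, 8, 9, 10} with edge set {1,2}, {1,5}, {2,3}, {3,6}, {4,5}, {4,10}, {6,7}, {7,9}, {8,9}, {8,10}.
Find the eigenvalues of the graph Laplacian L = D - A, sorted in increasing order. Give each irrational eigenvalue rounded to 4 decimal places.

[0, 0.3820, 0.3820, 1.3820, 1.3820, 2.6180, 2.6180, 3.6180, 3.6180, 4]

Each diagonal entry of L is the vertex degree and each off-diagonal entry is -1 where an edge is present, 0 otherwise; in the order [1, 2, 3, 4, 5, 6, 7, 8, 9, 10] the diagonal is [2, 2, 2, 2, 2, 2, 2, 2, 2, 2]. L is symmetric positive semidefinite, so every eigenvalue is real and nonnegative. The largest eigenvalue, 4, is at most the vertex count 10. The eigenvalues sum to 20, which equals trace(L) = 2|E|.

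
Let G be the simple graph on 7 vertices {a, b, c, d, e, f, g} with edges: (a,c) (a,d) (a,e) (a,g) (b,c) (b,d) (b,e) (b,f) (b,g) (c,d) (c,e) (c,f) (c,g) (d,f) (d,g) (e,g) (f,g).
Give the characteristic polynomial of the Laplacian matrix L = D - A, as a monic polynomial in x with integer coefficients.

Each diagonal entry of L is the vertex degree and each off-diagonal entry is -1 where an edge is present, 0 otherwise; in the order [a, b, c, d, e, f, g] the diagonal is [4, 5, 6, 5, 4, 4, 6]. Computing det(xI - L) by cofactor expansion (or equivalently via sum-over-permutations) gives x^7 - 34x^6 + 476x^5 - 3508x^4 + 14334x^3 - 30744x^2 + 26999x. The constant term is 0 because L is singular (the all-ones vector lies in its kernel). The eigenvalues sum to 34, which equals trace(L) = 2|E|.

x^7 - 34x^6 + 476x^5 - 3508x^4 + 14334x^3 - 30744x^2 + 26999x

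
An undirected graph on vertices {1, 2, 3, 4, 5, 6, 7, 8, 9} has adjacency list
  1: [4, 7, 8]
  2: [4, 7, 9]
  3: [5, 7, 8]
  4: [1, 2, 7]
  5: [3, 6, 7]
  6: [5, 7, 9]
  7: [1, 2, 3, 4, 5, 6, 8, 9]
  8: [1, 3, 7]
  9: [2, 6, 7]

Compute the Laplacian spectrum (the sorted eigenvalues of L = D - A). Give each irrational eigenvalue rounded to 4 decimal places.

With the vertex order [1, 2, 3, 4, 5, 6, 7, 8, 9], the degrees are [3, 3, 3, 3, 3, 3, 8, 3, 3], giving D = diag(3, 3, 3, 3, 3, 3, 8, 3, 3) and L = D - A. Diagonalising L (or applying a numerical eigensolver to the 9x9 matrix) gives the spectrum above. The largest eigenvalue, 9, is at most the vertex count 9.

[0, 1.5858, 1.5858, 3, 3, 4.4142, 4.4142, 5, 9]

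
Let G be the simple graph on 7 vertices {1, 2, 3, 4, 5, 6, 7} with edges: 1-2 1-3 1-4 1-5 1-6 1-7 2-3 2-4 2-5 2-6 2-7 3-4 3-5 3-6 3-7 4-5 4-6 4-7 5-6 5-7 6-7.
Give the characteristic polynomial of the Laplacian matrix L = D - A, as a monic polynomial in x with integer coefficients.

With the vertex order [1, 2, 3, 4, 5, 6, 7], the degrees are [6, 6, 6, 6, 6, 6, 6], giving D = diag(6, 6, 6, 6, 6, 6, 6) and L = D - A. L has integer entries, so p(x) = det(xI - L) has integer coefficients. Expanding the determinant yields x^7 - 42x^6 + 735x^5 - 6860x^4 + 36015x^3 - 100842x^2 + 117649x. The coefficient of x^6 equals -trace(L) = -42, matching the sum of degrees. There is one zero in the spectrum, matching the 1 component. The largest eigenvalue, 7, is at most the vertex count 7.

x^7 - 42x^6 + 735x^5 - 6860x^4 + 36015x^3 - 100842x^2 + 117649x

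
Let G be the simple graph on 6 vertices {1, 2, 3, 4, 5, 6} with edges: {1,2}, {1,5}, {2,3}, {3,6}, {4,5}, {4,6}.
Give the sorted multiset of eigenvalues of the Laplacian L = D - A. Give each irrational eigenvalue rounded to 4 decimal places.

Reading degrees in the order [1, 2, 3, 4, 5, 6] gives [2, 2, 2, 2, 2, 2]; set D = diag(2, 2, 2, 2, 2, 2) and form L = D - A. Diagonalising L (or applying a numerical eigensolver to the 6x6 matrix) gives the spectrum above. The largest eigenvalue, 4, is at most the vertex count 6.

[0, 1, 1, 3, 3, 4]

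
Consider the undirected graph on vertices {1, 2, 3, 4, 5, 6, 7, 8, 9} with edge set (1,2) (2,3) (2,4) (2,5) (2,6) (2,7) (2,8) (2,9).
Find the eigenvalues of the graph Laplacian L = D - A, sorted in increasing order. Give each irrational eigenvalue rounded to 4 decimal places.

Each diagonal entry of L is the vertex degree and each off-diagonal entry is -1 where an edge is present, 0 otherwise; in the order [1, 2, 3, 4, 5, 6, 7, 8, 9] the diagonal is [1, 8, 1, 1, 1, 1, 1, 1, 1]. Since every row of L sums to 0, the all-ones vector is in the kernel and 0 is an eigenvalue. By the matrix-tree theorem the graph has (1/9) * product of the nonzero eigenvalues = 1 spanning tree.

[0, 1, 1, 1, 1, 1, 1, 1, 9]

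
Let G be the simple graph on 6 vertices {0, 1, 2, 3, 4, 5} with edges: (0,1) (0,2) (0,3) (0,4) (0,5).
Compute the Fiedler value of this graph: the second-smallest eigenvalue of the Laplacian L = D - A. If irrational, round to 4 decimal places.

1

With the vertex order [0, 1, 2, 3, 4, 5], the degrees are [5, 1, 1, 1, 1, 1], giving D = diag(5, 1, 1, 1, 1, 1) and L = D - A. The sorted Laplacian eigenvalues are [0, 1, 1, 1, 1, 6]; the algebraic connectivity is the second entry, 1. The largest eigenvalue, 6, is at most the vertex count 6.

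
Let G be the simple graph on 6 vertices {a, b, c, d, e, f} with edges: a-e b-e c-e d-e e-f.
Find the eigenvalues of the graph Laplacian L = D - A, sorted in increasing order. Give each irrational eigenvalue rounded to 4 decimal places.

Reading degrees in the order [a, b, c, d, e, f] gives [1, 1, 1, 1, 5, 1]; set D = diag(1, 1, 1, 1, 5, 1) and form L = D - A. L is symmetric positive semidefinite, so every eigenvalue is real and nonnegative. The largest eigenvalue, 6, is at most the vertex count 6. By the matrix-tree theorem the graph has (1/6) * product of the nonzero eigenvalues = 1 spanning tree.

[0, 1, 1, 1, 1, 6]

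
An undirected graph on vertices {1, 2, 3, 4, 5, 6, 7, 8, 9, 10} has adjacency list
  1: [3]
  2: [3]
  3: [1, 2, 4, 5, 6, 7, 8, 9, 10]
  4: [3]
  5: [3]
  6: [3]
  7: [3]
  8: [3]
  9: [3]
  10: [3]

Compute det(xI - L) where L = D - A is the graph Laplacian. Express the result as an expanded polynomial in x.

Reading degrees in the order [1, 2, 3, 4, 5, 6, 7, 8, 9, 10] gives [1, 1, 9, 1, 1, 1, 1, 1, 1, 1]; set D = diag(1, 1, 9, 1, 1, 1, 1, 1, 1, 1) and form L = D - A. The eigenvalues of L are [0, 1, 1, 1, 1, 1, 1, 1, 1, 10]; the characteristic polynomial is the product of (x - lambda_i), which multiplies out to x^10 - 18x^9 + 108x^8 - 336x^7 + 630x^6 - 756x^5 + 588x^4 - 288x^3 + 81x^2 - 10x. The coefficient of x^9 equals -trace(L) = -18, matching the sum of degrees.

x^10 - 18x^9 + 108x^8 - 336x^7 + 630x^6 - 756x^5 + 588x^4 - 288x^3 + 81x^2 - 10x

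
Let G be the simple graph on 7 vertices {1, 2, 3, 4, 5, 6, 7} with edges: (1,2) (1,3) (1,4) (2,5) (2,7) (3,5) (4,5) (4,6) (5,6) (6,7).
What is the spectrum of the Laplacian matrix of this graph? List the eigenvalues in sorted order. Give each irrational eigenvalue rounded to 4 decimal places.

[0, 1.3274, 2.1491, 2.6838, 3.5193, 4.5376, 5.7829]

With the vertex order [1, 2, 3, 4, 5, 6, 7], the degrees are [3, 3, 2, 3, 4, 3, 2], giving D = diag(3, 3, 2, 3, 4, 3, 2) and L = D - A. Diagonalising L (or applying a numerical eigensolver to the 7x7 matrix) gives the spectrum above. By the matrix-tree theorem the graph has (1/7) * product of the nonzero eigenvalues = 101 spanning trees.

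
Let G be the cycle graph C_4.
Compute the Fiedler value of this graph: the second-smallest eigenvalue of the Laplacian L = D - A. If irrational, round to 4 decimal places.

2

The graph has 4 vertices and degree multiset [2, 2, 2, 2]; D is the diagonal matrix of degrees and L = D - A. The sorted Laplacian eigenvalues are [0, 2, 2, 4]; the algebraic connectivity is the second entry, 2. The eigenvalues sum to 8, which equals trace(L) = 2|E|.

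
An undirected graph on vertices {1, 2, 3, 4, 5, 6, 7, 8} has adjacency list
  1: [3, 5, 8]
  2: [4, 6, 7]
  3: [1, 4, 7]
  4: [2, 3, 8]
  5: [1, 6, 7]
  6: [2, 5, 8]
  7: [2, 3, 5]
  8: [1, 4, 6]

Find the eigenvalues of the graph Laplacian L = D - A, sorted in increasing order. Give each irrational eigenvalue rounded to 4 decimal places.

[0, 2, 2, 2, 4, 4, 4, 6]

Reading degrees in the order [1, 2, 3, 4, 5, 6, 7, 8] gives [3, 3, 3, 3, 3, 3, 3, 3]; set D = diag(3, 3, 3, 3, 3, 3, 3, 3) and form L = D - A. L is symmetric positive semidefinite, so every eigenvalue is real and nonnegative. By the matrix-tree theorem the graph has (1/8) * product of the nonzero eigenvalues = 384 spanning trees.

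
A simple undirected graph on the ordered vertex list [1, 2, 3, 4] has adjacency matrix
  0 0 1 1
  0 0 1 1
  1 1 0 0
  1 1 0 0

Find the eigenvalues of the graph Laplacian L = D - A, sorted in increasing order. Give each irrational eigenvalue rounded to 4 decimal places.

With the vertex order [1, 2, 3, 4], the degrees are [2, 2, 2, 2], giving D = diag(2, 2, 2, 2) and L = D - A. L is symmetric positive semidefinite, so every eigenvalue is real and nonnegative.

[0, 2, 2, 4]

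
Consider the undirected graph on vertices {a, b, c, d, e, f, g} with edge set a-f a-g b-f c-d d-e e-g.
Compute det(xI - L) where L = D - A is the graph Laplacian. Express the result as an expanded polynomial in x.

Each diagonal entry of L is the vertex degree and each off-diagonal entry is -1 where an edge is present, 0 otherwise; in the order [a, b, c, d, e, f, g] the diagonal is [2, 1, 1, 2, 2, 2, 2]. L has integer entries, so p(x) = det(xI - L) has integer coefficients. Expanding the determinant yields x^7 - 12x^6 + 55x^5 - 120x^4 + 126x^3 - 56x^2 + 7x. The coefficient of x^6 equals -trace(L) = -12, matching the sum of degrees. There is one zero in the spectrum, matching the 1 component. The eigenvalues sum to 12, which equals trace(L) = 2|E|.

x^7 - 12x^6 + 55x^5 - 120x^4 + 126x^3 - 56x^2 + 7x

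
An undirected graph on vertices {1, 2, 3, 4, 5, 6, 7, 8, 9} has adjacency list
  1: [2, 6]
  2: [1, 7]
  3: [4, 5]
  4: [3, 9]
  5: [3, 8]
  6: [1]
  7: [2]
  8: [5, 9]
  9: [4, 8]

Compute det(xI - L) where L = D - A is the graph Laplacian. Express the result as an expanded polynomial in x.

x^9 - 16x^8 + 105x^7 - 364x^6 + 715x^5 - 790x^4 + 450x^3 - 100x^2

Each diagonal entry of L is the vertex degree and each off-diagonal entry is -1 where an edge is present, 0 otherwise; in the order [1, 2, 3, 4, 5, 6, 7, 8, 9] the diagonal is [2, 2, 2, 2, 2, 1, 1, 2, 2]. Computing det(xI - L) by cofactor expansion (or equivalently via sum-over-permutations) gives x^9 - 16x^8 + 105x^7 - 364x^6 + 715x^5 - 790x^4 + 450x^3 - 100x^2. The constant term is 0 because L is singular (the all-ones vector lies in its kernel). The eigenvalues sum to 16, which equals trace(L) = 2|E|. There are 2 zeros in the spectrum, matching the 2 components.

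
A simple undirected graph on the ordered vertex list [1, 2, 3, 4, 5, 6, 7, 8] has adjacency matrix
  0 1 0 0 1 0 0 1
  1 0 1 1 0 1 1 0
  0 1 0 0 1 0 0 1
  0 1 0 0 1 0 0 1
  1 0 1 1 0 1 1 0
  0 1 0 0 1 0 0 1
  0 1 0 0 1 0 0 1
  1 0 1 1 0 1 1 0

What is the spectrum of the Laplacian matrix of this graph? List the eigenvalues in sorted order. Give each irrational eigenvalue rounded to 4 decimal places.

[0, 3, 3, 3, 3, 5, 5, 8]

With the vertex order [1, 2, 3, 4, 5, 6, 7, 8], the degrees are [3, 5, 3, 3, 5, 3, 3, 5], giving D = diag(3, 5, 3, 3, 5, 3, 3, 5) and L = D - A. The multiplicity of 0 as a Laplacian eigenvalue equals the number of connected components. There is one zero in the spectrum, matching the 1 component. The largest eigenvalue, 8, is at most the vertex count 8.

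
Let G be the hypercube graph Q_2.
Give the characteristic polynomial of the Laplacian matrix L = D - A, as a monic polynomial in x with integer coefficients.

The graph has 4 vertices and degree multiset [2, 2, 2, 2]; D is the diagonal matrix of degrees and L = D - A. Computing det(xI - L) by cofactor expansion (or equivalently via sum-over-permutations) gives x^4 - 8x^3 + 20x^2 - 16x. Since p(0) = det(-L) = 0, x divides p(x). The largest eigenvalue, 4, is at most the vertex count 4. By the matrix-tree theorem the graph has (1/4) * product of the nonzero eigenvalues = 4 spanning trees.

x^4 - 8x^3 + 20x^2 - 16x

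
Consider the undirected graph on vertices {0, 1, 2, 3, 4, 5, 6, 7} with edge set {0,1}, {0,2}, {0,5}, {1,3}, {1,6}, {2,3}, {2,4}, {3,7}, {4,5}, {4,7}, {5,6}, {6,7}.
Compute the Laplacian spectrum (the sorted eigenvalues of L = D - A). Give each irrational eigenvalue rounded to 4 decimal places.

[0, 2, 2, 2, 4, 4, 4, 6]

Each diagonal entry of L is the vertex degree and each off-diagonal entry is -1 where an edge is present, 0 otherwise; in the order [0, 1, 2, 3, 4, 5, 6, 7] the diagonal is [3, 3, 3, 3, 3, 3, 3, 3]. The multiplicity of 0 as a Laplacian eigenvalue equals the number of connected components. The single zero eigenvalue shows the graph is connected.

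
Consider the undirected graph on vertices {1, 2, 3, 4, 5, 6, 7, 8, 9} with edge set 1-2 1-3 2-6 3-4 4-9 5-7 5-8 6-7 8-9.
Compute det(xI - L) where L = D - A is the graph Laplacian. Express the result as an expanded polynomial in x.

Each diagonal entry of L is the vertex degree and each off-diagonal entry is -1 where an edge is present, 0 otherwise; in the order [1, 2, 3, 4, 5, 6, 7, 8, 9] the diagonal is [2, 2, 2, 2, 2, 2, 2, 2, 2]. Computing det(xI - L) by cofactor expansion (or equivalently via sum-over-permutations) gives x^9 - 18x^8 + 135x^7 - 546x^6 + 1287x^5 - 1782x^4 + 1386x^3 - 540x^2 + 81x. Since p(0) = det(-L) = 0, x divides p(x). There is one zero in the spectrum, matching the 1 component.

x^9 - 18x^8 + 135x^7 - 546x^6 + 1287x^5 - 1782x^4 + 1386x^3 - 540x^2 + 81x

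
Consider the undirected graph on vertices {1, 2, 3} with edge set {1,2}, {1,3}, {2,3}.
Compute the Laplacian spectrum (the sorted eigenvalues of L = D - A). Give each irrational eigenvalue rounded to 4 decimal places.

Each diagonal entry of L is the vertex degree and each off-diagonal entry is -1 where an edge is present, 0 otherwise; in the order [1, 2, 3] the diagonal is [2, 2, 2]. The multiplicity of 0 as a Laplacian eigenvalue equals the number of connected components. The single zero eigenvalue shows the graph is connected. By the matrix-tree theorem the graph has (1/3) * product of the nonzero eigenvalues = 3 spanning trees.

[0, 3, 3]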